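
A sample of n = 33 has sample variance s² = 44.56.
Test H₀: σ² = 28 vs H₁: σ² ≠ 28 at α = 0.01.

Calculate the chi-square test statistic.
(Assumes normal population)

df = n - 1 = 32
χ² = (n-1)s²/σ₀² = 32×44.56/28 = 50.9257
Critical values: χ²_{0.995,32} = 15.134, χ²_{0.005,32} = 56.328
Rejection region: χ² < 15.134 or χ² > 56.328
Decision: fail to reject H₀

Answer: χ² = 50.9257, fail to reject H₀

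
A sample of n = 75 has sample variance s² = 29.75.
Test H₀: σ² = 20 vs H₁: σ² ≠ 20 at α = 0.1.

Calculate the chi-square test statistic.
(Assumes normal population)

Answer: χ² = 110.0750, reject H₀

Derivation:
df = n - 1 = 74
χ² = (n-1)s²/σ₀² = 74×29.75/20 = 110.0750
Critical values: χ²_{0.95,74} = 55.189, χ²_{0.05,74} = 95.081
Rejection region: χ² < 55.189 or χ² > 95.081
Decision: reject H₀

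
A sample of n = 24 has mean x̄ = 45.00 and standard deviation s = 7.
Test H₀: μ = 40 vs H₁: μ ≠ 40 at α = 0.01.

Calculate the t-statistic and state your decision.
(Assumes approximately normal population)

df = n - 1 = 23
SE = s/√n = 7/√24 = 1.4289
t = (x̄ - μ₀)/SE = (45.00 - 40)/1.4289 = 3.4992
Critical value: t_{0.005,23} = ±2.807
p-value ≈ 0.0019
Decision: reject H₀

Answer: t = 3.4992, reject H₀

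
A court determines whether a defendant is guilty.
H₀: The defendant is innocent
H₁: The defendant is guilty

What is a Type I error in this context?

Answer: Convicting an innocent person

Derivation:
A Type I error (probability α) occurs when we reject a true H₀.
A Type II error (probability β) occurs when we fail to reject a false H₀.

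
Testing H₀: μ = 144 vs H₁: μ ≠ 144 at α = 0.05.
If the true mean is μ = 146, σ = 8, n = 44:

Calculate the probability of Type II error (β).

SE = σ/√n = 8/√44 = 1.2060
Critical values: μ₀ ± z_0.025×SE = 144 ± 1.960×1.2060
Acceptance region: (141.6362, 146.3638)
Under H₁ (μ = 146): z_high = (146.3638 - 146)/1.2060 = 0.3017, z_low = (141.6362 - 146)/1.2060 = -3.6184
β = P(not reject | H₁) = Φ(0.3017) - Φ(-3.6184) ≈ 0.6184

Answer: β ≈ 0.6184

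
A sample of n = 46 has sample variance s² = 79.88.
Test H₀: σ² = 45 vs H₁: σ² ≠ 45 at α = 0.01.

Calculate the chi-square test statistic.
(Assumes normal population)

Answer: χ² = 79.8800, reject H₀

Derivation:
df = n - 1 = 45
χ² = (n-1)s²/σ₀² = 45×79.88/45 = 79.8800
Critical values: χ²_{0.995,45} = 24.311, χ²_{0.005,45} = 73.166
Rejection region: χ² < 24.311 or χ² > 73.166
Decision: reject H₀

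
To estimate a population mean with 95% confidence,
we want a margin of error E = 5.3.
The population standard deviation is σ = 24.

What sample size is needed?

z_0.025 = 1.960
n = (z×σ/E)² = (1.960×24/5.3)²
n = 78.7740
Round up: n = 79

Answer: n = 79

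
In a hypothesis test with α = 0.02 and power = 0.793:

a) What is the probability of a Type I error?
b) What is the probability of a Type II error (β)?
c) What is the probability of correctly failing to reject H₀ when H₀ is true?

Answer: a) 0.02, b) 0.207, c) 0.98

Derivation:
a) Type I error probability = α = 0.02
b) Power = P(reject H₀ | H₁ true) = 1 - β = 0.793, so Type II error probability = β = 1 - Power = 0.207
c) P(fail to reject H₀ | H₀ true) = 1 - α = 0.98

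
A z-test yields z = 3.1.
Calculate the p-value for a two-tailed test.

For z = 3.1:
p = 2×P(Z > |3.1|) = 2×(1 - Φ(3.1)) = 0.0019

Answer: p-value ≈ 0.0019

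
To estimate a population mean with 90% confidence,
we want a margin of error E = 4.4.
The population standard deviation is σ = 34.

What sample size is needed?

z_0.05 = 1.645
n = (z×σ/E)² = (1.645×34/4.4)²
n = 161.5788
Round up: n = 162

Answer: n = 162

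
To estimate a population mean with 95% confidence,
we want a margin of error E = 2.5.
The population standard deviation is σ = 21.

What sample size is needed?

z_0.025 = 1.960
n = (z×σ/E)² = (1.960×21/2.5)²
n = 271.0633
Round up: n = 272

Answer: n = 272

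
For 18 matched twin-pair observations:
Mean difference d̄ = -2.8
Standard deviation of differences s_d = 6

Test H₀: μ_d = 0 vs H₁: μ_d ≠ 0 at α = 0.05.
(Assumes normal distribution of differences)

df = n - 1 = 17
SE = s_d/√n = 6/√18 = 1.4142
t = d̄/SE = -2.8/1.4142 = -1.9799
Critical value: t_{0.025,17} = ±2.110
p-value ≈ 0.0641
Decision: fail to reject H₀

Answer: t = -1.9799, fail to reject H₀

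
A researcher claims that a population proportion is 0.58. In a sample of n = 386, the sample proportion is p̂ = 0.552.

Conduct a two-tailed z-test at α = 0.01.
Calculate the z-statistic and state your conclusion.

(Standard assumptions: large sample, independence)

Answer: z = -1.1146, fail to reject H₀

Derivation:
H₀: p = 0.58, H₁: p ≠ 0.58
Standard error: SE = √(p₀(1-p₀)/n) = √(0.58×0.42/386) = 0.025121
z-statistic: z = (p̂ - p₀)/SE = (0.552 - 0.58)/0.025121 = -1.1146
Critical value: z_0.005 = ±2.576
p-value = 0.2650
Decision: fail to reject H₀ at α = 0.01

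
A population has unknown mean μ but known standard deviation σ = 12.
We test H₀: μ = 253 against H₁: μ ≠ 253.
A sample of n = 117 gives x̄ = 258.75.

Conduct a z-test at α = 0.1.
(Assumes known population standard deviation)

Standard error: SE = σ/√n = 12/√117 = 1.1094
z-statistic: z = (x̄ - μ₀)/SE = (258.75 - 253)/1.1094 = 5.1830
Critical value: ±1.645
p-value < 0.0001
Decision: reject H₀

Answer: z = 5.1830, reject H₀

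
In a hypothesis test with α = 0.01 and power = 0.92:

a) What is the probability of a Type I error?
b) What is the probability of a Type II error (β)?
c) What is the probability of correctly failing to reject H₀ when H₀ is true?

Answer: a) 0.01, b) 0.08, c) 0.99

Derivation:
a) Type I error probability = α = 0.01
b) Power = P(reject H₀ | H₁ true) = 1 - β = 0.92, so Type II error probability = β = 1 - Power = 0.08
c) P(fail to reject H₀ | H₀ true) = 1 - α = 0.99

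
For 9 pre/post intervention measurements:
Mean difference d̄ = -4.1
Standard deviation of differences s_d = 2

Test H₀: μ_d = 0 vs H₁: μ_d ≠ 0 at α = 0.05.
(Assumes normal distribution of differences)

Answer: t = -6.1497, reject H₀

Derivation:
df = n - 1 = 8
SE = s_d/√n = 2/√9 = 0.6667
t = d̄/SE = -4.1/0.6667 = -6.1497
Critical value: t_{0.025,8} = ±2.306
p-value ≈ 0.0003
Decision: reject H₀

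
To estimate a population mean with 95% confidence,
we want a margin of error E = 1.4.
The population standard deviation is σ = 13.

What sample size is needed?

Answer: n = 332

Derivation:
z_0.025 = 1.960
n = (z×σ/E)² = (1.960×13/1.4)²
n = 331.2400
Round up: n = 332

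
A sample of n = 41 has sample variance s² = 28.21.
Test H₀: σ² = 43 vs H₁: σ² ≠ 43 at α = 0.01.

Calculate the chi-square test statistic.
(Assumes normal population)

df = n - 1 = 40
χ² = (n-1)s²/σ₀² = 40×28.21/43 = 26.2419
Critical values: χ²_{0.995,40} = 20.707, χ²_{0.005,40} = 66.766
Rejection region: χ² < 20.707 or χ² > 66.766
Decision: fail to reject H₀

Answer: χ² = 26.2419, fail to reject H₀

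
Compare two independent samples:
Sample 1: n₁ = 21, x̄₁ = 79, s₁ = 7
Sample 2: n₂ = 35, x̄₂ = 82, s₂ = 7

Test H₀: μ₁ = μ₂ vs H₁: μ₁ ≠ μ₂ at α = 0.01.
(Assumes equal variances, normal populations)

Answer: t = -1.5526, fail to reject H₀

Derivation:
Pooled variance: s²_p = [20×7² + 34×7²]/(54) = 49.0000
s_p = 7.0000
SE = s_p×√(1/n₁ + 1/n₂) = 7.0000×√(1/21 + 1/35) = 1.9322
t = (x̄₁ - x̄₂)/SE = (79 - 82)/1.9322 = -1.5526
df = 54, t-critical = ±2.670
Decision: fail to reject H₀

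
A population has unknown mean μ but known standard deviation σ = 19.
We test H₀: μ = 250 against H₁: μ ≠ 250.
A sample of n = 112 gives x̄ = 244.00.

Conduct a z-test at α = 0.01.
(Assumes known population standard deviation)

Standard error: SE = σ/√n = 19/√112 = 1.7953
z-statistic: z = (x̄ - μ₀)/SE = (244.00 - 250)/1.7953 = -3.3421
Critical value: ±2.576
p-value = 0.0008
Decision: reject H₀

Answer: z = -3.3421, reject H₀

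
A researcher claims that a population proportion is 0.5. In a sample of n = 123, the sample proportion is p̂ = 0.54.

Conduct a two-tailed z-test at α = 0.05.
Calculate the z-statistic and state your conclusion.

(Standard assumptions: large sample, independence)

Answer: z = 0.8873, fail to reject H₀

Derivation:
H₀: p = 0.5, H₁: p ≠ 0.5
Standard error: SE = √(p₀(1-p₀)/n) = √(0.5×0.5/123) = 0.045083
z-statistic: z = (p̂ - p₀)/SE = (0.54 - 0.5)/0.045083 = 0.8873
Critical value: z_0.025 = ±1.960
p-value = 0.3749
Decision: fail to reject H₀ at α = 0.05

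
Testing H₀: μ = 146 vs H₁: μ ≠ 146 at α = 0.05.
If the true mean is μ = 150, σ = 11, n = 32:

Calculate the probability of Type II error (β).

Answer: β ≈ 0.4613

Derivation:
SE = σ/√n = 11/√32 = 1.9445
Critical values: μ₀ ± z_0.025×SE = 146 ± 1.960×1.9445
Acceptance region: (142.1888, 149.8112)
Under H₁ (μ = 150): z_high = (149.8112 - 150)/1.9445 = -0.0971, z_low = (142.1888 - 150)/1.9445 = -4.0171
β = P(not reject | H₁) = Φ(-0.0971) - Φ(-4.0171) ≈ 0.4613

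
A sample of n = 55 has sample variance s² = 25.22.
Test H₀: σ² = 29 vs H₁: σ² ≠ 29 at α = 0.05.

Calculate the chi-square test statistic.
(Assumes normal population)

df = n - 1 = 54
χ² = (n-1)s²/σ₀² = 54×25.22/29 = 46.9614
Critical values: χ²_{0.975,54} = 35.586, χ²_{0.025,54} = 76.192
Rejection region: χ² < 35.586 or χ² > 76.192
Decision: fail to reject H₀

Answer: χ² = 46.9614, fail to reject H₀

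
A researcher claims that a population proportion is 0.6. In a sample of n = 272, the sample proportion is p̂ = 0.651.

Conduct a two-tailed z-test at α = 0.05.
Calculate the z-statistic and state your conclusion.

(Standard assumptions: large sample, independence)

H₀: p = 0.6, H₁: p ≠ 0.6
Standard error: SE = √(p₀(1-p₀)/n) = √(0.6×0.4/272) = 0.029704
z-statistic: z = (p̂ - p₀)/SE = (0.651 - 0.6)/0.029704 = 1.7169
Critical value: z_0.025 = ±1.960
p-value = 0.0860
Decision: fail to reject H₀ at α = 0.05

Answer: z = 1.7169, fail to reject H₀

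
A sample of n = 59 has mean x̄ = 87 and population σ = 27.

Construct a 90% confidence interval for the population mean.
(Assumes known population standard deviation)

Confidence level: 90%, α = 0.1
z_0.05 = 1.645
SE = σ/√n = 27/√59 = 3.5151
Margin of error = 1.645 × 3.5151 = 5.7823
CI: x̄ ± margin = 87 ± 5.7823
CI: (81.2177, 92.7823)

Answer: (81.2177, 92.7823)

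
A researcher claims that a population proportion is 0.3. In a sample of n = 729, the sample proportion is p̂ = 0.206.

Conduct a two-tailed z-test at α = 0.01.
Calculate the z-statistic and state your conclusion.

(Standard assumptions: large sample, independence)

H₀: p = 0.3, H₁: p ≠ 0.3
Standard error: SE = √(p₀(1-p₀)/n) = √(0.3×0.7/729) = 0.016973
z-statistic: z = (p̂ - p₀)/SE = (0.206 - 0.3)/0.016973 = -5.5382
Critical value: z_0.005 = ±2.576
p-value < 0.0001
Decision: reject H₀ at α = 0.01

Answer: z = -5.5382, reject H₀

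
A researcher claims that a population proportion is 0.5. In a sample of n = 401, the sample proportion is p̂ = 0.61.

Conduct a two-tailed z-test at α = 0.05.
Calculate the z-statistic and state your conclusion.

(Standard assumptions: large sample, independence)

H₀: p = 0.5, H₁: p ≠ 0.5
Standard error: SE = √(p₀(1-p₀)/n) = √(0.5×0.5/401) = 0.024969
z-statistic: z = (p̂ - p₀)/SE = (0.61 - 0.5)/0.024969 = 4.4055
Critical value: z_0.025 = ±1.960
p-value < 0.0001
Decision: reject H₀ at α = 0.05

Answer: z = 4.4055, reject H₀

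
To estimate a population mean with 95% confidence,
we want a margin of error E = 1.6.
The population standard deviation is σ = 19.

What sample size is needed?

Answer: n = 542

Derivation:
z_0.025 = 1.960
n = (z×σ/E)² = (1.960×19/1.6)²
n = 541.7256
Round up: n = 542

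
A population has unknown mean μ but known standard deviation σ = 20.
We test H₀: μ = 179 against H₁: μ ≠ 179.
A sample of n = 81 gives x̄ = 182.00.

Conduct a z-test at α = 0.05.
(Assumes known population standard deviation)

Standard error: SE = σ/√n = 20/√81 = 2.2222
z-statistic: z = (x̄ - μ₀)/SE = (182.00 - 179)/2.2222 = 1.3500
Critical value: ±1.960
p-value = 0.1770
Decision: fail to reject H₀

Answer: z = 1.3500, fail to reject H₀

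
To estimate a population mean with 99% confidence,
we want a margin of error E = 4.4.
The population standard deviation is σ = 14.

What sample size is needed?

Answer: n = 68

Derivation:
z_0.005 = 2.576
n = (z×σ/E)² = (2.576×14/4.4)²
n = 67.1804
Round up: n = 68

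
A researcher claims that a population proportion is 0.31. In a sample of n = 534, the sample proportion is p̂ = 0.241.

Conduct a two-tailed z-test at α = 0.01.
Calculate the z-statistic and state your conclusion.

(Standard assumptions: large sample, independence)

Answer: z = -3.4476, reject H₀

Derivation:
H₀: p = 0.31, H₁: p ≠ 0.31
Standard error: SE = √(p₀(1-p₀)/n) = √(0.31×0.69/534) = 0.020014
z-statistic: z = (p̂ - p₀)/SE = (0.241 - 0.31)/0.020014 = -3.4476
Critical value: z_0.005 = ±2.576
p-value = 0.0006
Decision: reject H₀ at α = 0.01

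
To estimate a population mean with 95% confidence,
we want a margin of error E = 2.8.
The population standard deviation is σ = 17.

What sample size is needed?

Answer: n = 142

Derivation:
z_0.025 = 1.960
n = (z×σ/E)² = (1.960×17/2.8)²
n = 141.6100
Round up: n = 142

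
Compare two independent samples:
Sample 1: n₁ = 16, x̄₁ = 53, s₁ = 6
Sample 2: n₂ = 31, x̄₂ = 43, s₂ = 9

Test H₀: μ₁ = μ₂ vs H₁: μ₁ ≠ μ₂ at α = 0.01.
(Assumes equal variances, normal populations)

Pooled variance: s²_p = [15×6² + 30×9²]/(45) = 66.0000
s_p = 8.1240
SE = s_p×√(1/n₁ + 1/n₂) = 8.1240×√(1/16 + 1/31) = 2.5008
t = (x̄₁ - x̄₂)/SE = (53 - 43)/2.5008 = 3.9987
df = 45, t-critical = ±2.690
Decision: reject H₀

Answer: t = 3.9987, reject H₀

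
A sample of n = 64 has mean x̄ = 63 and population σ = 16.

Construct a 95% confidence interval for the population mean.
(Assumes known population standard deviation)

Confidence level: 95%, α = 0.05
z_0.025 = 1.960
SE = σ/√n = 16/√64 = 2.0000
Margin of error = 1.960 × 2.0000 = 3.9200
CI: x̄ ± margin = 63 ± 3.9200
CI: (59.0800, 66.9200)

Answer: (59.0800, 66.9200)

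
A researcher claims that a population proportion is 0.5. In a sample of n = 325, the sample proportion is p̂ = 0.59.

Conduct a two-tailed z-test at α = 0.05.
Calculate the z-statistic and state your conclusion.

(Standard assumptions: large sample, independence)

H₀: p = 0.5, H₁: p ≠ 0.5
Standard error: SE = √(p₀(1-p₀)/n) = √(0.5×0.5/325) = 0.027735
z-statistic: z = (p̂ - p₀)/SE = (0.59 - 0.5)/0.027735 = 3.2450
Critical value: z_0.025 = ±1.960
p-value = 0.0012
Decision: reject H₀ at α = 0.05

Answer: z = 3.2450, reject H₀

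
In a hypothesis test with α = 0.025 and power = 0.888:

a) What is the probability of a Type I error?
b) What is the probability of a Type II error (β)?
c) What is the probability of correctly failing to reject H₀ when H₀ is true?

Answer: a) 0.025, b) 0.112, c) 0.975

Derivation:
a) Type I error probability = α = 0.025
b) Power = P(reject H₀ | H₁ true) = 1 - β = 0.888, so Type II error probability = β = 1 - Power = 0.112
c) P(fail to reject H₀ | H₀ true) = 1 - α = 0.975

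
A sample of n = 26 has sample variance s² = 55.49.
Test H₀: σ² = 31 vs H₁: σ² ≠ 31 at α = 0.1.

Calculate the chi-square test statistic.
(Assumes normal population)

Answer: χ² = 44.7500, reject H₀

Derivation:
df = n - 1 = 25
χ² = (n-1)s²/σ₀² = 25×55.49/31 = 44.7500
Critical values: χ²_{0.95,25} = 14.611, χ²_{0.05,25} = 37.652
Rejection region: χ² < 14.611 or χ² > 37.652
Decision: reject H₀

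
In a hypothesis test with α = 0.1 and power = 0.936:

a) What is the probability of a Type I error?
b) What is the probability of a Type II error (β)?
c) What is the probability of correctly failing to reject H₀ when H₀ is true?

Answer: a) 0.1, b) 0.064, c) 0.9

Derivation:
a) Type I error probability = α = 0.1
b) Power = P(reject H₀ | H₁ true) = 1 - β = 0.936, so Type II error probability = β = 1 - Power = 0.064
c) P(fail to reject H₀ | H₀ true) = 1 - α = 0.9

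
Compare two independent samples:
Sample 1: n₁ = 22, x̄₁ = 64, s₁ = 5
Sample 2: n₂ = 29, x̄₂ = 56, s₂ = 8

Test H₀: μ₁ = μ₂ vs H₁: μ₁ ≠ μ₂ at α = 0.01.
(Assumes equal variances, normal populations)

Pooled variance: s²_p = [21×5² + 28×8²]/(49) = 47.2857
s_p = 6.8765
SE = s_p×√(1/n₁ + 1/n₂) = 6.8765×√(1/22 + 1/29) = 1.9442
t = (x̄₁ - x̄₂)/SE = (64 - 56)/1.9442 = 4.1148
df = 49, t-critical = ±2.680
Decision: reject H₀

Answer: t = 4.1148, reject H₀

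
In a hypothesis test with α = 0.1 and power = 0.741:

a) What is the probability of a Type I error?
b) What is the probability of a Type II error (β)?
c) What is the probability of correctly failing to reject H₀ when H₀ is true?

a) Type I error probability = α = 0.1
b) Power = P(reject H₀ | H₁ true) = 1 - β = 0.741, so Type II error probability = β = 1 - Power = 0.259
c) P(fail to reject H₀ | H₀ true) = 1 - α = 0.9

Answer: a) 0.1, b) 0.259, c) 0.9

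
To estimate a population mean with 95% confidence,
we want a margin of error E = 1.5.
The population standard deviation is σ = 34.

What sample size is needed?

z_0.025 = 1.960
n = (z×σ/E)² = (1.960×34/1.5)²
n = 1973.7287
Round up: n = 1974

Answer: n = 1974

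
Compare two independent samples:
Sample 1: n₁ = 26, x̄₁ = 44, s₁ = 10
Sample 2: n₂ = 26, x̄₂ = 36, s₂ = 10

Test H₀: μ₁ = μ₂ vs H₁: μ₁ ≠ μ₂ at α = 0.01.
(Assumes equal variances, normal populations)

Pooled variance: s²_p = [25×10² + 25×10²]/(50) = 100.0000
s_p = 10.0000
SE = s_p×√(1/n₁ + 1/n₂) = 10.0000×√(1/26 + 1/26) = 2.7735
t = (x̄₁ - x̄₂)/SE = (44 - 36)/2.7735 = 2.8844
df = 50, t-critical = ±2.678
Decision: reject H₀

Answer: t = 2.8844, reject H₀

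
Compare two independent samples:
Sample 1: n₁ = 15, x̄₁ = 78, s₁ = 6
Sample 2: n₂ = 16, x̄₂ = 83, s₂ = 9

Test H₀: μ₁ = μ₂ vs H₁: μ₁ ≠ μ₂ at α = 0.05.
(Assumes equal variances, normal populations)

Answer: t = -1.8070, fail to reject H₀

Derivation:
Pooled variance: s²_p = [14×6² + 15×9²]/(29) = 59.2759
s_p = 7.6991
SE = s_p×√(1/n₁ + 1/n₂) = 7.6991×√(1/15 + 1/16) = 2.7670
t = (x̄₁ - x̄₂)/SE = (78 - 83)/2.7670 = -1.8070
df = 29, t-critical = ±2.045
Decision: fail to reject H₀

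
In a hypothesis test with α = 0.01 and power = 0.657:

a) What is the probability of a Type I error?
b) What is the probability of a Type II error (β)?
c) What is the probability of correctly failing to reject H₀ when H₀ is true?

Answer: a) 0.01, b) 0.343, c) 0.99

Derivation:
a) Type I error probability = α = 0.01
b) Power = P(reject H₀ | H₁ true) = 1 - β = 0.657, so Type II error probability = β = 1 - Power = 0.343
c) P(fail to reject H₀ | H₀ true) = 1 - α = 0.99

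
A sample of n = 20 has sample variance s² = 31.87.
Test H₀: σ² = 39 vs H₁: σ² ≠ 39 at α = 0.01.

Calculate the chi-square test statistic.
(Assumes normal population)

df = n - 1 = 19
χ² = (n-1)s²/σ₀² = 19×31.87/39 = 15.5264
Critical values: χ²_{0.995,19} = 6.844, χ²_{0.005,19} = 38.582
Rejection region: χ² < 6.844 or χ² > 38.582
Decision: fail to reject H₀

Answer: χ² = 15.5264, fail to reject H₀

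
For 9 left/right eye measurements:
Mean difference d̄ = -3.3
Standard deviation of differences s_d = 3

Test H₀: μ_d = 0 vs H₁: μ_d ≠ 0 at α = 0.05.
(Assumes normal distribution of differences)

df = n - 1 = 8
SE = s_d/√n = 3/√9 = 1.0000
t = d̄/SE = -3.3/1.0000 = -3.3000
Critical value: t_{0.025,8} = ±2.306
p-value ≈ 0.0109
Decision: reject H₀

Answer: t = -3.3000, reject H₀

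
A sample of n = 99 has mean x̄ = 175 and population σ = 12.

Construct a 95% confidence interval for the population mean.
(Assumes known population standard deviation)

Confidence level: 95%, α = 0.05
z_0.025 = 1.960
SE = σ/√n = 12/√99 = 1.2060
Margin of error = 1.960 × 1.2060 = 2.3638
CI: x̄ ± margin = 175 ± 2.3638
CI: (172.6362, 177.3638)

Answer: (172.6362, 177.3638)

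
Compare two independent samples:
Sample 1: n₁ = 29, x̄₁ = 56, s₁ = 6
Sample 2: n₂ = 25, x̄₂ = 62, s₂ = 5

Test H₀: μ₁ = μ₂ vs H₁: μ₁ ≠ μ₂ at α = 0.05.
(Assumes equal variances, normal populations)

Answer: t = -3.9534, reject H₀

Derivation:
Pooled variance: s²_p = [28×6² + 24×5²]/(52) = 30.9231
s_p = 5.5609
SE = s_p×√(1/n₁ + 1/n₂) = 5.5609×√(1/29 + 1/25) = 1.5177
t = (x̄₁ - x̄₂)/SE = (56 - 62)/1.5177 = -3.9534
df = 52, t-critical = ±2.007
Decision: reject H₀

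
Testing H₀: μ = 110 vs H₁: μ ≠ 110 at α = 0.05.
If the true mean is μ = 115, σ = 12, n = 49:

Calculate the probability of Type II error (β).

SE = σ/√n = 12/√49 = 1.7143
Critical values: μ₀ ± z_0.025×SE = 110 ± 1.960×1.7143
Acceptance region: (106.6400, 113.3600)
Under H₁ (μ = 115): z_high = (113.3600 - 115)/1.7143 = -0.9567, z_low = (106.6400 - 115)/1.7143 = -4.8766
β = P(not reject | H₁) = Φ(-0.9567) - Φ(-4.8766) ≈ 0.1694

Answer: β ≈ 0.1694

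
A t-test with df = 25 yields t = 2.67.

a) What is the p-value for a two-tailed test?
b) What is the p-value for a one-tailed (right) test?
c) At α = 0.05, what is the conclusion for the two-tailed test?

Using t-distribution with df = 25:
a) Two-tailed: p = 2×P(T > 2.67) = 0.0131
b) One-tailed: p = P(T > 2.67) = 0.0066
c) 0.0131 < 0.05, reject H₀

Answer: a) 0.0131, b) 0.0066, c) reject H₀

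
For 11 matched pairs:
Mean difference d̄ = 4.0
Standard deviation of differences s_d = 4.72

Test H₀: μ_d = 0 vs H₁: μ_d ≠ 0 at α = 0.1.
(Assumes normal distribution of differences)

df = n - 1 = 10
SE = s_d/√n = 4.72/√11 = 1.4231
t = d̄/SE = 4.0/1.4231 = 2.8108
Critical value: t_{0.05,10} = ±1.812
p-value ≈ 0.0184
Decision: reject H₀

Answer: t = 2.8108, reject H₀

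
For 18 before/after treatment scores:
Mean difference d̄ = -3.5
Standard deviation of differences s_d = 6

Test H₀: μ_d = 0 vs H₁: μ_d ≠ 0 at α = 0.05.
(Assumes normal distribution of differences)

Answer: t = -2.4749, reject H₀

Derivation:
df = n - 1 = 17
SE = s_d/√n = 6/√18 = 1.4142
t = d̄/SE = -3.5/1.4142 = -2.4749
Critical value: t_{0.025,17} = ±2.110
p-value ≈ 0.0242
Decision: reject H₀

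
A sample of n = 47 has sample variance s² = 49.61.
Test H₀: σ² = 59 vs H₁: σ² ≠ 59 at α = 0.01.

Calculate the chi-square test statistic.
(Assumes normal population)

Answer: χ² = 38.6790, fail to reject H₀

Derivation:
df = n - 1 = 46
χ² = (n-1)s²/σ₀² = 46×49.61/59 = 38.6790
Critical values: χ²_{0.995,46} = 25.041, χ²_{0.005,46} = 74.437
Rejection region: χ² < 25.041 or χ² > 74.437
Decision: fail to reject H₀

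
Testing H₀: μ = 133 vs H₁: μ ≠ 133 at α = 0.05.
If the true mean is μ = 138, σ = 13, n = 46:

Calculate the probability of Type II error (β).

Answer: β ≈ 0.2583

Derivation:
SE = σ/√n = 13/√46 = 1.9167
Critical values: μ₀ ± z_0.025×SE = 133 ± 1.960×1.9167
Acceptance region: (129.2433, 136.7567)
Under H₁ (μ = 138): z_high = (136.7567 - 138)/1.9167 = -0.6487, z_low = (129.2433 - 138)/1.9167 = -4.5686
β = P(not reject | H₁) = Φ(-0.6487) - Φ(-4.5686) ≈ 0.2583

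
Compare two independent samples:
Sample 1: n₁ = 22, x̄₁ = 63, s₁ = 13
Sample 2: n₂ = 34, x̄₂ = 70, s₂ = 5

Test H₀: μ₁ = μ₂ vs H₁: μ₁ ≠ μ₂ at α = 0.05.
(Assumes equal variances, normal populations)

Answer: t = -2.8425, reject H₀

Derivation:
Pooled variance: s²_p = [21×13² + 33×5²]/(54) = 81.0000
s_p = 9.0000
SE = s_p×√(1/n₁ + 1/n₂) = 9.0000×√(1/22 + 1/34) = 2.4626
t = (x̄₁ - x̄₂)/SE = (63 - 70)/2.4626 = -2.8425
df = 54, t-critical = ±2.005
Decision: reject H₀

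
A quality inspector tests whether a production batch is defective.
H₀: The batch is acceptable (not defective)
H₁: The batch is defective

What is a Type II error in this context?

A Type I error (probability α) occurs when we reject a true H₀.
A Type II error (probability β) occurs when we fail to reject a false H₀.

Answer: Shipping a defective batch to customers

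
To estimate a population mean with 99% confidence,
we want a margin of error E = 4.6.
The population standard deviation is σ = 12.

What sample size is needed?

z_0.005 = 2.576
n = (z×σ/E)² = (2.576×12/4.6)²
n = 45.1584
Round up: n = 46

Answer: n = 46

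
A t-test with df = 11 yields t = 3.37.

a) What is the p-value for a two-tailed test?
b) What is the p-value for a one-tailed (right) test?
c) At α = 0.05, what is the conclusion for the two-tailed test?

Answer: a) 0.0063, b) 0.0031, c) reject H₀

Derivation:
Using t-distribution with df = 11:
a) Two-tailed: p = 2×P(T > 3.37) = 0.0063
b) One-tailed: p = P(T > 3.37) = 0.0031
c) 0.0063 < 0.05, reject H₀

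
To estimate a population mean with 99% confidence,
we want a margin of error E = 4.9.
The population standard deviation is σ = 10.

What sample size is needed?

z_0.005 = 2.576
n = (z×σ/E)² = (2.576×10/4.9)²
n = 27.6376
Round up: n = 28

Answer: n = 28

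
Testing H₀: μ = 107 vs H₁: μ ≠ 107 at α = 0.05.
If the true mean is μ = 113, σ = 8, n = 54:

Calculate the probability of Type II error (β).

Answer: β ≈ 0.0002

Derivation:
SE = σ/√n = 8/√54 = 1.0887
Critical values: μ₀ ± z_0.025×SE = 107 ± 1.960×1.0887
Acceptance region: (104.8661, 109.1339)
Under H₁ (μ = 113): z_high = (109.1339 - 113)/1.0887 = -3.5511, z_low = (104.8661 - 113)/1.0887 = -7.4712
β = P(not reject | H₁) = Φ(-3.5511) - Φ(-7.4712) ≈ 0.0002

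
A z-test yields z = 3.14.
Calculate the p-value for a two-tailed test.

Answer: p-value ≈ 0.0017

Derivation:
For z = 3.14:
p = 2×P(Z > |3.14|) = 2×(1 - Φ(3.14)) = 0.0017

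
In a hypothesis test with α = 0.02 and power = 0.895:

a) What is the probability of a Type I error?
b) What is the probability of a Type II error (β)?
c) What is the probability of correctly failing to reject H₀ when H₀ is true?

Answer: a) 0.02, b) 0.105, c) 0.98

Derivation:
a) Type I error probability = α = 0.02
b) Power = P(reject H₀ | H₁ true) = 1 - β = 0.895, so Type II error probability = β = 1 - Power = 0.105
c) P(fail to reject H₀ | H₀ true) = 1 - α = 0.98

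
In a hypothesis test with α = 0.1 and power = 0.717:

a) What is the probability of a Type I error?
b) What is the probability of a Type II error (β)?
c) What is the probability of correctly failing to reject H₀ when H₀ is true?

a) Type I error probability = α = 0.1
b) Power = P(reject H₀ | H₁ true) = 1 - β = 0.717, so Type II error probability = β = 1 - Power = 0.283
c) P(fail to reject H₀ | H₀ true) = 1 - α = 0.9

Answer: a) 0.1, b) 0.283, c) 0.9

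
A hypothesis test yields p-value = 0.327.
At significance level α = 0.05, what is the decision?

Answer: fail to reject H₀

Derivation:
Compare p-value to α:
0.327 ≥ 0.05
Decision: fail to reject H₀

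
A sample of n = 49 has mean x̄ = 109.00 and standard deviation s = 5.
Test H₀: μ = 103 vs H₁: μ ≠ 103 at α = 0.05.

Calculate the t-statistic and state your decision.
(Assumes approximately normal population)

Answer: t = 8.3998, reject H₀

Derivation:
df = n - 1 = 48
SE = s/√n = 5/√49 = 0.7143
t = (x̄ - μ₀)/SE = (109.00 - 103)/0.7143 = 8.3998
Critical value: t_{0.025,48} = ±2.011
p-value < 0.0001
Decision: reject H₀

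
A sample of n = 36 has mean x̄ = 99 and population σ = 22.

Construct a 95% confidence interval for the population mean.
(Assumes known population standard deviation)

Answer: (91.8133, 106.1867)

Derivation:
Confidence level: 95%, α = 0.05
z_0.025 = 1.960
SE = σ/√n = 22/√36 = 3.6667
Margin of error = 1.960 × 3.6667 = 7.1867
CI: x̄ ± margin = 99 ± 7.1867
CI: (91.8133, 106.1867)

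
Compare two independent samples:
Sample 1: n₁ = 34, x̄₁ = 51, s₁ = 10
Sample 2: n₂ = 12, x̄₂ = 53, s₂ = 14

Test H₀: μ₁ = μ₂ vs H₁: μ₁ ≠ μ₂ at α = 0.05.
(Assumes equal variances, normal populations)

Pooled variance: s²_p = [33×10² + 11×14²]/(44) = 124.0000
s_p = 11.1355
SE = s_p×√(1/n₁ + 1/n₂) = 11.1355×√(1/34 + 1/12) = 3.7390
t = (x̄₁ - x̄₂)/SE = (51 - 53)/3.7390 = -0.5349
df = 44, t-critical = ±2.015
Decision: fail to reject H₀

Answer: t = -0.5349, fail to reject H₀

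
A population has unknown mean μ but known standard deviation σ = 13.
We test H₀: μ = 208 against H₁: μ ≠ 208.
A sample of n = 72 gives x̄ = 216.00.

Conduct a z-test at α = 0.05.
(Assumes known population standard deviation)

Answer: z = 5.2216, reject H₀

Derivation:
Standard error: SE = σ/√n = 13/√72 = 1.5321
z-statistic: z = (x̄ - μ₀)/SE = (216.00 - 208)/1.5321 = 5.2216
Critical value: ±1.960
p-value < 0.0001
Decision: reject H₀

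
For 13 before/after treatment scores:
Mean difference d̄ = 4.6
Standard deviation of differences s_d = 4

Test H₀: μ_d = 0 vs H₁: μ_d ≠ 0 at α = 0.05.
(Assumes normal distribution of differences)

df = n - 1 = 12
SE = s_d/√n = 4/√13 = 1.1094
t = d̄/SE = 4.6/1.1094 = 4.1464
Critical value: t_{0.025,12} = ±2.179
p-value ≈ 0.0014
Decision: reject H₀

Answer: t = 4.1464, reject H₀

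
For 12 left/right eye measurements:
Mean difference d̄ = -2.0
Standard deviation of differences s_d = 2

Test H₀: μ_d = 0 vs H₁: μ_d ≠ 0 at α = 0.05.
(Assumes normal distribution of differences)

df = n - 1 = 11
SE = s_d/√n = 2/√12 = 0.5774
t = d̄/SE = -2.0/0.5774 = -3.4638
Critical value: t_{0.025,11} = ±2.201
p-value ≈ 0.0053
Decision: reject H₀

Answer: t = -3.4638, reject H₀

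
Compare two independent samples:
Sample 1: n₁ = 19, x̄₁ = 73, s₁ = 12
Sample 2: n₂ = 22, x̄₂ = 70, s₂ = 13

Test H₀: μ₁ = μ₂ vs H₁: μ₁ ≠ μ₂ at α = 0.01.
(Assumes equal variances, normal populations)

Answer: t = 0.7634, fail to reject H₀

Derivation:
Pooled variance: s²_p = [18×12² + 21×13²]/(39) = 157.4615
s_p = 12.5484
SE = s_p×√(1/n₁ + 1/n₂) = 12.5484×√(1/19 + 1/22) = 3.9300
t = (x̄₁ - x̄₂)/SE = (73 - 70)/3.9300 = 0.7634
df = 39, t-critical = ±2.708
Decision: fail to reject H₀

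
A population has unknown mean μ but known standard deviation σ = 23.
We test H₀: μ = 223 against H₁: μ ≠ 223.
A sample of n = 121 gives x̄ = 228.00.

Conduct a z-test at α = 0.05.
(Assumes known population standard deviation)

Standard error: SE = σ/√n = 23/√121 = 2.0909
z-statistic: z = (x̄ - μ₀)/SE = (228.00 - 223)/2.0909 = 2.3913
Critical value: ±1.960
p-value = 0.0168
Decision: reject H₀

Answer: z = 2.3913, reject H₀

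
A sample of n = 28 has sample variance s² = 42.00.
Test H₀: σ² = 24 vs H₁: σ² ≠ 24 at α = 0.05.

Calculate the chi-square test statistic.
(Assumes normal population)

df = n - 1 = 27
χ² = (n-1)s²/σ₀² = 27×42.00/24 = 47.2500
Critical values: χ²_{0.975,27} = 14.573, χ²_{0.025,27} = 43.195
Rejection region: χ² < 14.573 or χ² > 43.195
Decision: reject H₀

Answer: χ² = 47.2500, reject H₀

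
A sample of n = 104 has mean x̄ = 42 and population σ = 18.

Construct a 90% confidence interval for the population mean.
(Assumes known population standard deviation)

Answer: (39.0966, 44.9034)

Derivation:
Confidence level: 90%, α = 0.1
z_0.05 = 1.645
SE = σ/√n = 18/√104 = 1.7650
Margin of error = 1.645 × 1.7650 = 2.9034
CI: x̄ ± margin = 42 ± 2.9034
CI: (39.0966, 44.9034)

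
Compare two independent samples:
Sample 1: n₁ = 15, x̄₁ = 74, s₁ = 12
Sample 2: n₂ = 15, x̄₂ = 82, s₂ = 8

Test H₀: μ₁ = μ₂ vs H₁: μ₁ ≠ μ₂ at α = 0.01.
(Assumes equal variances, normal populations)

Answer: t = -2.1483, fail to reject H₀

Derivation:
Pooled variance: s²_p = [14×12² + 14×8²]/(28) = 104.0000
s_p = 10.1980
SE = s_p×√(1/n₁ + 1/n₂) = 10.1980×√(1/15 + 1/15) = 3.7238
t = (x̄₁ - x̄₂)/SE = (74 - 82)/3.7238 = -2.1483
df = 28, t-critical = ±2.763
Decision: fail to reject H₀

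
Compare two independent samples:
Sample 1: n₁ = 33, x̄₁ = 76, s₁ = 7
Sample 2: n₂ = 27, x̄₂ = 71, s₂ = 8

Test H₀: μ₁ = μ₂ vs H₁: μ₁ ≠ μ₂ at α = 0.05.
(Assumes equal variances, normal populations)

Pooled variance: s²_p = [32×7² + 26×8²]/(58) = 55.7241
s_p = 7.4649
SE = s_p×√(1/n₁ + 1/n₂) = 7.4649×√(1/33 + 1/27) = 1.9371
t = (x̄₁ - x̄₂)/SE = (76 - 71)/1.9371 = 2.5812
df = 58, t-critical = ±2.002
Decision: reject H₀

Answer: t = 2.5812, reject H₀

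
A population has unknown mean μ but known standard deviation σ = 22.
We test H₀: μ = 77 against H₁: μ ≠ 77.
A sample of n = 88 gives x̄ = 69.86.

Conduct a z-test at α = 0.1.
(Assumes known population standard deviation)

Answer: z = -3.0445, reject H₀

Derivation:
Standard error: SE = σ/√n = 22/√88 = 2.3452
z-statistic: z = (x̄ - μ₀)/SE = (69.86 - 77)/2.3452 = -3.0445
Critical value: ±1.645
p-value = 0.0023
Decision: reject H₀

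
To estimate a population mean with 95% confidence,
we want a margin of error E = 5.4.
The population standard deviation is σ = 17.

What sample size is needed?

Answer: n = 39

Derivation:
z_0.025 = 1.960
n = (z×σ/E)² = (1.960×17/5.4)²
n = 38.0735
Round up: n = 39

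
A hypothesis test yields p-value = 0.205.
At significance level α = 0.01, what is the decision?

Compare p-value to α:
0.205 ≥ 0.01
Decision: fail to reject H₀

Answer: fail to reject H₀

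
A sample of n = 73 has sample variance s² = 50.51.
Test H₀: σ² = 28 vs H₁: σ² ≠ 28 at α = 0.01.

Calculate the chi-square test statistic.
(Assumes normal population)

Answer: χ² = 129.8829, reject H₀

Derivation:
df = n - 1 = 72
χ² = (n-1)s²/σ₀² = 72×50.51/28 = 129.8829
Critical values: χ²_{0.995,72} = 44.843, χ²_{0.005,72} = 106.648
Rejection region: χ² < 44.843 or χ² > 106.648
Decision: reject H₀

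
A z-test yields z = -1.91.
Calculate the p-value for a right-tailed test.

Answer: p-value ≈ 0.9719

Derivation:
For z = -1.91:
p = P(Z > -1.91) = 1 - Φ(-1.91) = 0.9719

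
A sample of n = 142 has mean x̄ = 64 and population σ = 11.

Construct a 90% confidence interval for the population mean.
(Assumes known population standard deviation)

Answer: (62.4815, 65.5185)

Derivation:
Confidence level: 90%, α = 0.1
z_0.05 = 1.645
SE = σ/√n = 11/√142 = 0.9231
Margin of error = 1.645 × 0.9231 = 1.5185
CI: x̄ ± margin = 64 ± 1.5185
CI: (62.4815, 65.5185)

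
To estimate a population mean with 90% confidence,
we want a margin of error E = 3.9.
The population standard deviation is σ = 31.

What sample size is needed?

Answer: n = 171

Derivation:
z_0.05 = 1.645
n = (z×σ/E)² = (1.645×31/3.9)²
n = 170.9724
Round up: n = 171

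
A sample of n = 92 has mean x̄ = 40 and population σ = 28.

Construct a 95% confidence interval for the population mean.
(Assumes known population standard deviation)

Confidence level: 95%, α = 0.05
z_0.025 = 1.960
SE = σ/√n = 28/√92 = 2.9192
Margin of error = 1.960 × 2.9192 = 5.7216
CI: x̄ ± margin = 40 ± 5.7216
CI: (34.2784, 45.7216)

Answer: (34.2784, 45.7216)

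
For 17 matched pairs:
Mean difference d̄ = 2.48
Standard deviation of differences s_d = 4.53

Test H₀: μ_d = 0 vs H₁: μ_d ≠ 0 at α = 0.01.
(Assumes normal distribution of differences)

Answer: t = 2.2572, fail to reject H₀

Derivation:
df = n - 1 = 16
SE = s_d/√n = 4.53/√17 = 1.0987
t = d̄/SE = 2.48/1.0987 = 2.2572
Critical value: t_{0.005,16} = ±2.921
p-value ≈ 0.0383
Decision: fail to reject H₀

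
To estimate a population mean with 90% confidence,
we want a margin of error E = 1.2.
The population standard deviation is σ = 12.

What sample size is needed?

Answer: n = 271

Derivation:
z_0.05 = 1.645
n = (z×σ/E)² = (1.645×12/1.2)²
n = 270.6025
Round up: n = 271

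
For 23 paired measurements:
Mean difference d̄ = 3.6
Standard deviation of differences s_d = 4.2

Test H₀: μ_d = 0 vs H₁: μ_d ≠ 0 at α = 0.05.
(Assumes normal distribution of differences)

df = n - 1 = 22
SE = s_d/√n = 4.2/√23 = 0.8758
t = d̄/SE = 3.6/0.8758 = 4.1105
Critical value: t_{0.025,22} = ±2.074
p-value ≈ 0.0005
Decision: reject H₀

Answer: t = 4.1105, reject H₀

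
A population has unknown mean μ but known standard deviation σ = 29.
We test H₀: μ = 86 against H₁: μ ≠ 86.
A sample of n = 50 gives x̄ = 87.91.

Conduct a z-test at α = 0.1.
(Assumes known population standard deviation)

Standard error: SE = σ/√n = 29/√50 = 4.1012
z-statistic: z = (x̄ - μ₀)/SE = (87.91 - 86)/4.1012 = 0.4657
Critical value: ±1.645
p-value = 0.6414
Decision: fail to reject H₀

Answer: z = 0.4657, fail to reject H₀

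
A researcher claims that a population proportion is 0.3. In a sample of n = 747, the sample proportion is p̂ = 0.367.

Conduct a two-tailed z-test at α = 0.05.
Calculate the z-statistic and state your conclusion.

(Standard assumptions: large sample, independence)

H₀: p = 0.3, H₁: p ≠ 0.3
Standard error: SE = √(p₀(1-p₀)/n) = √(0.3×0.7/747) = 0.016767
z-statistic: z = (p̂ - p₀)/SE = (0.367 - 0.3)/0.016767 = 3.9959
Critical value: z_0.025 = ±1.960
p-value = 0.0001
Decision: reject H₀ at α = 0.05

Answer: z = 3.9959, reject H₀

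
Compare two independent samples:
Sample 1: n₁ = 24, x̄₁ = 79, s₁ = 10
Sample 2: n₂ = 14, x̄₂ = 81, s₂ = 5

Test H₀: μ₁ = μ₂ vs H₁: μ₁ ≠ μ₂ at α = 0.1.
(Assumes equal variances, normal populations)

Pooled variance: s²_p = [23×10² + 13×5²]/(36) = 72.9167
s_p = 8.5391
SE = s_p×√(1/n₁ + 1/n₂) = 8.5391×√(1/24 + 1/14) = 2.8717
t = (x̄₁ - x̄₂)/SE = (79 - 81)/2.8717 = -0.6965
df = 36, t-critical = ±1.688
Decision: fail to reject H₀

Answer: t = -0.6965, fail to reject H₀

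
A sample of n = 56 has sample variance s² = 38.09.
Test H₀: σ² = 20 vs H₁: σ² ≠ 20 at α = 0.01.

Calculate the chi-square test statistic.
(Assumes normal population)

Answer: χ² = 104.7475, reject H₀

Derivation:
df = n - 1 = 55
χ² = (n-1)s²/σ₀² = 55×38.09/20 = 104.7475
Critical values: χ²_{0.995,55} = 31.735, χ²_{0.005,55} = 85.749
Rejection region: χ² < 31.735 or χ² > 85.749
Decision: reject H₀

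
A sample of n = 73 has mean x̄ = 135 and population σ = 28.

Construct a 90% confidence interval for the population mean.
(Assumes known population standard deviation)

Answer: (129.6090, 140.3910)

Derivation:
Confidence level: 90%, α = 0.1
z_0.05 = 1.645
SE = σ/√n = 28/√73 = 3.2772
Margin of error = 1.645 × 3.2772 = 5.3910
CI: x̄ ± margin = 135 ± 5.3910
CI: (129.6090, 140.3910)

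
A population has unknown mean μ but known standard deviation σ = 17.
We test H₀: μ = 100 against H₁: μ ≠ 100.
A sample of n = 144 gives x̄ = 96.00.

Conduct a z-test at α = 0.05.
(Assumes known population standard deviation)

Answer: z = -2.8235, reject H₀

Derivation:
Standard error: SE = σ/√n = 17/√144 = 1.4167
z-statistic: z = (x̄ - μ₀)/SE = (96.00 - 100)/1.4167 = -2.8235
Critical value: ±1.960
p-value = 0.0048
Decision: reject H₀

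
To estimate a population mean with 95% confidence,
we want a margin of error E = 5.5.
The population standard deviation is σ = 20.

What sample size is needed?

Answer: n = 51

Derivation:
z_0.025 = 1.960
n = (z×σ/E)² = (1.960×20/5.5)²
n = 50.7980
Round up: n = 51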